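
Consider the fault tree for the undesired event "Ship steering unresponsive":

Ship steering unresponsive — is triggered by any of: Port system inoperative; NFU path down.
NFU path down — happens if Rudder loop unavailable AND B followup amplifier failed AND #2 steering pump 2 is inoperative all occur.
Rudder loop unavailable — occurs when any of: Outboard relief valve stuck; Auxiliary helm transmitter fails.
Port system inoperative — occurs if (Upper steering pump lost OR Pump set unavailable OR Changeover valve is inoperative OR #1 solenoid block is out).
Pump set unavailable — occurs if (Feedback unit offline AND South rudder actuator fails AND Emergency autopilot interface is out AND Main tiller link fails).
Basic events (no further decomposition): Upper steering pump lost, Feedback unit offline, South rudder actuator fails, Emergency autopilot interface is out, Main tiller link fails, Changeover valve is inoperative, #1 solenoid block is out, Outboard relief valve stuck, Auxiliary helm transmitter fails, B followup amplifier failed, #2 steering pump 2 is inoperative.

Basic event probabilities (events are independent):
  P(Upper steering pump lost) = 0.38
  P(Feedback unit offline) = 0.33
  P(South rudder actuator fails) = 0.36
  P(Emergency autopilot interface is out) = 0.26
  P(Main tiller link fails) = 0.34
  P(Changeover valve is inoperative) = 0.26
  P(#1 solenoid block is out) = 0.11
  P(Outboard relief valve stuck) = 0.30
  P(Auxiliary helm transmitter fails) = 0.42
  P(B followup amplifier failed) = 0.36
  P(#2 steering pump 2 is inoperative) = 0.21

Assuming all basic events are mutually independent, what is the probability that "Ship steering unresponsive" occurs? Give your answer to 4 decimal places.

0.6141

P(Pump set unavailable) [AND] = 0.33 × 0.36 × 0.26 × 0.34 = 0.010502
P(Port system inoperative) [OR] = 1 − (1−0.38) × (1−0.010502) × (1−0.26) × (1−0.11) = 0.595956
P(Rudder loop unavailable) [OR] = 1 − (1−0.30) × (1−0.42) = 0.594000
P(NFU path down) [AND] = 0.594000 × 0.36 × 0.21 = 0.044906
P(Ship steering unresponsive) [OR] = 1 − (1−0.595956) × (1−0.044906) = 0.614100
Rounded to 4 decimal places: P(Ship steering unresponsive) ≈ 0.6141.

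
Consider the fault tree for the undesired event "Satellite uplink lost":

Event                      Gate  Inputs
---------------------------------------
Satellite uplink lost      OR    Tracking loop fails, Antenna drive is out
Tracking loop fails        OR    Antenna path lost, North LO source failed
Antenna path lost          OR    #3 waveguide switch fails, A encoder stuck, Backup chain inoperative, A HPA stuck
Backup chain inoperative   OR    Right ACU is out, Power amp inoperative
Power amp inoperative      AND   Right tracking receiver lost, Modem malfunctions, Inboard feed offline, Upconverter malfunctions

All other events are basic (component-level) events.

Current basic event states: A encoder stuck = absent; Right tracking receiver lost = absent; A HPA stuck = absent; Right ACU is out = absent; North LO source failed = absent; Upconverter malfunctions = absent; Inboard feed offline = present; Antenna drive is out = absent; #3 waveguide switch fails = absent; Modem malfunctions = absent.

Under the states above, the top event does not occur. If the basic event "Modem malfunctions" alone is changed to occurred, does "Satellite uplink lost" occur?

Counterfactual: set "Modem malfunctions" to occurred.
Power amp inoperative [AND]: Right tracking receiver lost=not, Modem malfunctions=occurs, Inboard feed offline=occurs, Upconverter malfunctions=not → not all inputs occur → does not occur.
Backup chain inoperative [OR]: Right ACU is out=not, Power amp inoperative=not → no input occurs → does not occur.
Antenna path lost [OR]: #3 waveguide switch fails=not, A encoder stuck=not, Backup chain inoperative=not, A HPA stuck=not → no input occurs → does not occur.
Tracking loop fails [OR]: Antenna path lost=not, North LO source failed=not → no input occurs → does not occur.
Satellite uplink lost [OR]: Tracking loop fails=not, Antenna drive is out=not → no input occurs → does not occur.

No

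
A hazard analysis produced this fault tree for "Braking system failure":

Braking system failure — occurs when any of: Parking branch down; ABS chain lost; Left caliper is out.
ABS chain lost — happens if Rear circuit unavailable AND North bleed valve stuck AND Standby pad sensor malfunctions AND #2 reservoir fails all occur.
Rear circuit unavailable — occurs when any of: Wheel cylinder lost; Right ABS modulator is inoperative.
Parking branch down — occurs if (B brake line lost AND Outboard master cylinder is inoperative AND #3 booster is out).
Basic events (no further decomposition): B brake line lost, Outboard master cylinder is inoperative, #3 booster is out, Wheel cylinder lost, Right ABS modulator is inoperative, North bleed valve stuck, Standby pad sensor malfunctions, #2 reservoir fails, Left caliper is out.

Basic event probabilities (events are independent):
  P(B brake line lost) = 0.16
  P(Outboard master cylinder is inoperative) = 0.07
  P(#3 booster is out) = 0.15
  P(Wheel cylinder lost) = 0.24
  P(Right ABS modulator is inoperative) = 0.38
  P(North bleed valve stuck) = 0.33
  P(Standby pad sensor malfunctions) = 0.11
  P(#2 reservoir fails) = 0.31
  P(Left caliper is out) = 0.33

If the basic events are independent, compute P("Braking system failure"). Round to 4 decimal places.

0.3351

P(Parking branch down) [AND] = 0.16 × 0.07 × 0.15 = 0.001680
P(Rear circuit unavailable) [OR] = 1 − (1−0.24) × (1−0.38) = 0.528800
P(ABS chain lost) [AND] = 0.528800 × 0.33 × 0.11 × 0.31 = 0.005951
P(Braking system failure) [OR] = 1 − (1−0.001680) × (1−0.005951) × (1−0.33) = 0.335106
Rounded to 4 decimal places: P(Braking system failure) ≈ 0.3351.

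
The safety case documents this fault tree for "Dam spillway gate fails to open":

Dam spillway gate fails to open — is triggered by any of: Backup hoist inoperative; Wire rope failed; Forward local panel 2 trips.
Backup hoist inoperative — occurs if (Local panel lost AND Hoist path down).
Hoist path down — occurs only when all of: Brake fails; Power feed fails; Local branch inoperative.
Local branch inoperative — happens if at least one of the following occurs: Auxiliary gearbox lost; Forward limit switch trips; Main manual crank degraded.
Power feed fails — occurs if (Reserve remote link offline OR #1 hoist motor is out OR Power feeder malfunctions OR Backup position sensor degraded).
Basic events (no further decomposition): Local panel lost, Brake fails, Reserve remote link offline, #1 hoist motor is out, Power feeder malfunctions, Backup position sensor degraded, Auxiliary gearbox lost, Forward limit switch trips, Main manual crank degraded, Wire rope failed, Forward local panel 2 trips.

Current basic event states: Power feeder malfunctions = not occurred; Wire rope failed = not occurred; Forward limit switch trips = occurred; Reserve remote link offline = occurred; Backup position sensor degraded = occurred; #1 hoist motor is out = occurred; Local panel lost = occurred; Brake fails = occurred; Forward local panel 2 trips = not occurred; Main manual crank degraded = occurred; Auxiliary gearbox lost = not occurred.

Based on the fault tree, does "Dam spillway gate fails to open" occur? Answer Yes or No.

Yes

Power feed fails [OR]: Reserve remote link offline=occurs, #1 hoist motor is out=occurs, Power feeder malfunctions=not, Backup position sensor degraded=occurs → at least one input occurs → occurs.
Local branch inoperative [OR]: Auxiliary gearbox lost=not, Forward limit switch trips=occurs, Main manual crank degraded=occurs → at least one input occurs → occurs.
Hoist path down [AND]: Brake fails=occurs, Power feed fails=occurs, Local branch inoperative=occurs → all inputs occur → occurs.
Backup hoist inoperative [AND]: Local panel lost=occurs, Hoist path down=occurs → all inputs occur → occurs.
Dam spillway gate fails to open [OR]: Backup hoist inoperative=occurs, Wire rope failed=not, Forward local panel 2 trips=not → at least one input occurs → occurs.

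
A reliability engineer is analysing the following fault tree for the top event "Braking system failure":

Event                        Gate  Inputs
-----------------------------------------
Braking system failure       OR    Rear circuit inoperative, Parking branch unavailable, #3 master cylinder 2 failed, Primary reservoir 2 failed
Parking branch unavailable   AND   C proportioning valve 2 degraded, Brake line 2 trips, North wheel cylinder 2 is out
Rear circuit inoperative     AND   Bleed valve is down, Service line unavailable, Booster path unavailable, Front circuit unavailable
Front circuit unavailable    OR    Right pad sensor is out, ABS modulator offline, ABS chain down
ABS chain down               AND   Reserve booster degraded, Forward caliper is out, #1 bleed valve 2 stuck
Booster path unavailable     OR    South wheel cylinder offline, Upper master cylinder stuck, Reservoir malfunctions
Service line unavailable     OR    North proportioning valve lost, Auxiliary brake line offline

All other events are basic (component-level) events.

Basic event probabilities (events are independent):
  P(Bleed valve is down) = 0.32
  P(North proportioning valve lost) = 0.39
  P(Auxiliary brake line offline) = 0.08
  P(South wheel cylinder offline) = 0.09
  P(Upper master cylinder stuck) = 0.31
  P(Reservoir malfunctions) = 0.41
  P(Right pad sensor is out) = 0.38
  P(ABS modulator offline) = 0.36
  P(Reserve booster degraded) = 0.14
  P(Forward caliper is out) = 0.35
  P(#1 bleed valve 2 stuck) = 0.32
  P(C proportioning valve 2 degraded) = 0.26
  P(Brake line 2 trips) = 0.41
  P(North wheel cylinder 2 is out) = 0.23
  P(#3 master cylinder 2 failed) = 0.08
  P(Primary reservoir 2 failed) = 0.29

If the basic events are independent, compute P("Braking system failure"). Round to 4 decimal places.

0.3971

P(Service line unavailable) [OR] = 1 − (1−0.39) × (1−0.08) = 0.438800
P(Booster path unavailable) [OR] = 1 − (1−0.09) × (1−0.31) × (1−0.41) = 0.629539
P(ABS chain down) [AND] = 0.14 × 0.35 × 0.32 = 0.015680
P(Front circuit unavailable) [OR] = 1 − (1−0.38) × (1−0.36) × (1−0.015680) = 0.609422
P(Rear circuit inoperative) [AND] = 0.32 × 0.438800 × 0.629539 × 0.609422 = 0.053871
P(Parking branch unavailable) [AND] = 0.26 × 0.41 × 0.23 = 0.024518
P(Braking system failure) [OR] = 1 − (1−0.053871) × (1−0.024518) × (1−0.08) × (1−0.29) = 0.397141
Rounded to 4 decimal places: P(Braking system failure) ≈ 0.3971.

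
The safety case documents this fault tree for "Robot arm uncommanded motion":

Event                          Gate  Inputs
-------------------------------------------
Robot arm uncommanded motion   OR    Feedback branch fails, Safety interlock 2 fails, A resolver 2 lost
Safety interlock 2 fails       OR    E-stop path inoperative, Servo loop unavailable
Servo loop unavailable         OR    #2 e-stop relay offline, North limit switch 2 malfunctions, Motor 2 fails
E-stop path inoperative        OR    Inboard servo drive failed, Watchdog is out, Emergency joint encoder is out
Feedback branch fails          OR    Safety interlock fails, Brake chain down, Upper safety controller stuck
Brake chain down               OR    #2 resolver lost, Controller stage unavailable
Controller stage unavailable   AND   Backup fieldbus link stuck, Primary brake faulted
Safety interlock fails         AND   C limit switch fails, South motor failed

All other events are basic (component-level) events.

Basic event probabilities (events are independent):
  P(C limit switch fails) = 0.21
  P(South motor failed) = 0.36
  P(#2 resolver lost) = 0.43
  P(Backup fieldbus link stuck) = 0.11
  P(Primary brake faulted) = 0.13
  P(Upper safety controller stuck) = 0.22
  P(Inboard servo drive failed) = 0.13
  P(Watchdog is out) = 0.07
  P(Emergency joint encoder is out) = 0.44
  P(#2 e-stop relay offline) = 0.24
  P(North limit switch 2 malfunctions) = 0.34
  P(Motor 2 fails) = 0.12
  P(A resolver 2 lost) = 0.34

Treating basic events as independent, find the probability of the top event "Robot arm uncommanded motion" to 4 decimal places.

P(Safety interlock fails) [AND] = 0.21 × 0.36 = 0.075600
P(Controller stage unavailable) [AND] = 0.11 × 0.13 = 0.014300
P(Brake chain down) [OR] = 1 − (1−0.43) × (1−0.014300) = 0.438151
P(Feedback branch fails) [OR] = 1 − (1−0.075600) × (1−0.438151) × (1−0.22) = 0.594889
P(E-stop path inoperative) [OR] = 1 − (1−0.13) × (1−0.07) × (1−0.44) = 0.546904
P(Servo loop unavailable) [OR] = 1 − (1−0.24) × (1−0.34) × (1−0.12) = 0.558592
P(Safety interlock 2 fails) [OR] = 1 − (1−0.546904) × (1−0.558592) = 0.800000
P(Robot arm uncommanded motion) [OR] = 1 − (1−0.594889) × (1−0.800000) × (1−0.34) = 0.946525
Rounded to 4 decimal places: P(Robot arm uncommanded motion) ≈ 0.9465.

0.9465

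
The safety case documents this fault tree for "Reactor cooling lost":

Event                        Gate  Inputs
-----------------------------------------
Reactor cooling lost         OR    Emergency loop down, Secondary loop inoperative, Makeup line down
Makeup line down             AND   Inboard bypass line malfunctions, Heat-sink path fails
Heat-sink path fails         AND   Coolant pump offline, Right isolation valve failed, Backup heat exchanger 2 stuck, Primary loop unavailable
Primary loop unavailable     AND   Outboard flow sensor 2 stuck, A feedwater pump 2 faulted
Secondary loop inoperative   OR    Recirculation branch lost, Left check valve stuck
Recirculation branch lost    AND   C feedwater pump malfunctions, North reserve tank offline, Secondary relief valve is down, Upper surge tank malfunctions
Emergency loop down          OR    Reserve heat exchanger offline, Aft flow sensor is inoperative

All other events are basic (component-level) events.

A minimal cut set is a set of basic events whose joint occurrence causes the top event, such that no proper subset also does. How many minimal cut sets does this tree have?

Emergency loop down [OR]: union of children's cut sets → 2 cut set(s).
Recirculation branch lost [AND]: one cut set from each child combined → 1 × 1 × 1 × 1 = 1 cut set(s).
Secondary loop inoperative [OR]: union of children's cut sets → 2 cut set(s).
Primary loop unavailable [AND]: one cut set from each child combined → 1 × 1 = 1 cut set(s).
Heat-sink path fails [AND]: one cut set from each child combined → 1 × 1 × 1 × 1 = 1 cut set(s).
Makeup line down [AND]: one cut set from each child combined → 1 × 1 = 1 cut set(s).
Reactor cooling lost [OR]: union of children's cut sets → 5 cut set(s).
Minimal cut sets: {Reserve heat exchanger offline}; {Aft flow sensor is inoperative}; {C feedwater pump malfunctions, North reserve tank offline, Secondary relief valve is down, Upper surge tank malfunctions}; {Left check valve stuck}; {A feedwater pump 2 faulted, Backup heat exchanger 2 stuck, Coolant pump offline, Inboard bypass line malfunctions, Outboard flow sensor 2 stuck, Right isolation valve failed}.

5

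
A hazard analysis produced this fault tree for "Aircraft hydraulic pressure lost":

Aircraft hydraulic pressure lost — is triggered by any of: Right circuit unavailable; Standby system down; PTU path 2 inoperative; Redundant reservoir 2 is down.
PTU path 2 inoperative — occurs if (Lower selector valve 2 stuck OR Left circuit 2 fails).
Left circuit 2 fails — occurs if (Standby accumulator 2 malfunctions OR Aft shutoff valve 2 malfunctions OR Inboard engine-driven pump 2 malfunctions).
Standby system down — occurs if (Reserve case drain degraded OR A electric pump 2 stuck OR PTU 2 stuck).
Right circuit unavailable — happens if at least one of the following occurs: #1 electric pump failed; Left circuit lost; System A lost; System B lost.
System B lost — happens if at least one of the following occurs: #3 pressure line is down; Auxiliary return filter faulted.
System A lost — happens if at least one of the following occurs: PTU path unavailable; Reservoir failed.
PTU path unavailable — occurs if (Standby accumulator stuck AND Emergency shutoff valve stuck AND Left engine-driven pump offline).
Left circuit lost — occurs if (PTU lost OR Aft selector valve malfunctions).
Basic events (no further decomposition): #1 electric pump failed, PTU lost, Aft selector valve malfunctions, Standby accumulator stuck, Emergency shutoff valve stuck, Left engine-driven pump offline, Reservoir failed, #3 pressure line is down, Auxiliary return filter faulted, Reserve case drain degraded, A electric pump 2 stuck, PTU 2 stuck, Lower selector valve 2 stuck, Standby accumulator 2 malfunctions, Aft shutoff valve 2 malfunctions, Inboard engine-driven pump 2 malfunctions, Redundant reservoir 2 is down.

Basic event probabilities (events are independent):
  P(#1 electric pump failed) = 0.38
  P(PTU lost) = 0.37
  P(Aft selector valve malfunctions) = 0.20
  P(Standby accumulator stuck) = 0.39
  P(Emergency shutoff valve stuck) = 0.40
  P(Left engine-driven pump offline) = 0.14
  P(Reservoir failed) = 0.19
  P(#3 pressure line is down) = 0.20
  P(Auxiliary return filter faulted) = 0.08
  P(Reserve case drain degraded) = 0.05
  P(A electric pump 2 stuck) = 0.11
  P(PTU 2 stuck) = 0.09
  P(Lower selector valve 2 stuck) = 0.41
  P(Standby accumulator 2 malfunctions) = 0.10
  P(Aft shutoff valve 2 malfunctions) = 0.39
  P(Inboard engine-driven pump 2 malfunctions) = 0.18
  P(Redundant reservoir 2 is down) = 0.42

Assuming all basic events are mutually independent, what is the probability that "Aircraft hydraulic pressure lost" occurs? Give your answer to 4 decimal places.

0.9784

P(Left circuit lost) [OR] = 1 − (1−0.37) × (1−0.20) = 0.496000
P(PTU path unavailable) [AND] = 0.39 × 0.40 × 0.14 = 0.021840
P(System A lost) [OR] = 1 − (1−0.021840) × (1−0.19) = 0.207690
P(System B lost) [OR] = 1 − (1−0.20) × (1−0.08) = 0.264000
P(Right circuit unavailable) [OR] = 1 − (1−0.38) × (1−0.496000) × (1−0.207690) × (1−0.264000) = 0.817780
P(Standby system down) [OR] = 1 − (1−0.05) × (1−0.11) × (1−0.09) = 0.230595
P(Left circuit 2 fails) [OR] = 1 − (1−0.10) × (1−0.39) × (1−0.18) = 0.549820
P(PTU path 2 inoperative) [OR] = 1 − (1−0.41) × (1−0.549820) = 0.734394
P(Aircraft hydraulic pressure lost) [OR] = 1 − (1−0.817780) × (1−0.230595) × (1−0.734394) × (1−0.42) = 0.978402
Rounded to 4 decimal places: P(Aircraft hydraulic pressure lost) ≈ 0.9784.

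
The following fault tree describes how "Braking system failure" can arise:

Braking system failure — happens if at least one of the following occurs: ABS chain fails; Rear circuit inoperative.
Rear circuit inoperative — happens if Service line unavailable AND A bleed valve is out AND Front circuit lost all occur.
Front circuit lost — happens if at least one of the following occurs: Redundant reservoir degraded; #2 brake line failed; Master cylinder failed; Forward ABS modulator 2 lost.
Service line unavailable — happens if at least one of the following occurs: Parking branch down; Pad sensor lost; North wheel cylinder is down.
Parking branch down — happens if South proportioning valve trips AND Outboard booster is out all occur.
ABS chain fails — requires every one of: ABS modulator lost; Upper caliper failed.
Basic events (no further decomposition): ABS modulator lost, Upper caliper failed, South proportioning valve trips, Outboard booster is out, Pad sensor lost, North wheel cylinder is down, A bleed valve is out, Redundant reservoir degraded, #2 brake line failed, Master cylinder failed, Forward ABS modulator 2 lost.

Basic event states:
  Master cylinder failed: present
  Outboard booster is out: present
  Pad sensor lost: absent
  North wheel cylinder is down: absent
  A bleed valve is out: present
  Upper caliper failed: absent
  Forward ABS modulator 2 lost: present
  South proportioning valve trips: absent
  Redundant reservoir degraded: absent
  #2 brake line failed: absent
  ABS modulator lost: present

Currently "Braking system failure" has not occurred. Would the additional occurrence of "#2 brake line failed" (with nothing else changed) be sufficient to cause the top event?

No

Counterfactual: set "#2 brake line failed" to occurred.
ABS chain fails [AND]: ABS modulator lost=occurs, Upper caliper failed=not → not all inputs occur → does not occur.
Parking branch down [AND]: South proportioning valve trips=not, Outboard booster is out=occurs → not all inputs occur → does not occur.
Service line unavailable [OR]: Parking branch down=not, Pad sensor lost=not, North wheel cylinder is down=not → no input occurs → does not occur.
Front circuit lost [OR]: Redundant reservoir degraded=not, #2 brake line failed=occurs, Master cylinder failed=occurs, Forward ABS modulator 2 lost=occurs → at least one input occurs → occurs.
Rear circuit inoperative [AND]: Service line unavailable=not, A bleed valve is out=occurs, Front circuit lost=occurs → not all inputs occur → does not occur.
Braking system failure [OR]: ABS chain fails=not, Rear circuit inoperative=not → no input occurs → does not occur.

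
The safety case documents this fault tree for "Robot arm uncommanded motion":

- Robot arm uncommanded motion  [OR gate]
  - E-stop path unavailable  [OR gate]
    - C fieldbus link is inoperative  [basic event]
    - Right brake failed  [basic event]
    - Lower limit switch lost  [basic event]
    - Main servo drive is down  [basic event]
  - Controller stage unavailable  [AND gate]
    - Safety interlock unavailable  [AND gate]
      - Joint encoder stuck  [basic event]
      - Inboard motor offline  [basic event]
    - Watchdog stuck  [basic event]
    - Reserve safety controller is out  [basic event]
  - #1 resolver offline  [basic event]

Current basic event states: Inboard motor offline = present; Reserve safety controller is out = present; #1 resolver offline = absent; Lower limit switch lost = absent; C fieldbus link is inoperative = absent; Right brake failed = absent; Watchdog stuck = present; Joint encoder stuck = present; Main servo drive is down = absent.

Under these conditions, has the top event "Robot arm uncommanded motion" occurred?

Yes

E-stop path unavailable [OR]: C fieldbus link is inoperative=not, Right brake failed=not, Lower limit switch lost=not, Main servo drive is down=not → no input occurs → does not occur.
Safety interlock unavailable [AND]: Joint encoder stuck=occurs, Inboard motor offline=occurs → all inputs occur → occurs.
Controller stage unavailable [AND]: Safety interlock unavailable=occurs, Watchdog stuck=occurs, Reserve safety controller is out=occurs → all inputs occur → occurs.
Robot arm uncommanded motion [OR]: E-stop path unavailable=not, Controller stage unavailable=occurs, #1 resolver offline=not → at least one input occurs → occurs.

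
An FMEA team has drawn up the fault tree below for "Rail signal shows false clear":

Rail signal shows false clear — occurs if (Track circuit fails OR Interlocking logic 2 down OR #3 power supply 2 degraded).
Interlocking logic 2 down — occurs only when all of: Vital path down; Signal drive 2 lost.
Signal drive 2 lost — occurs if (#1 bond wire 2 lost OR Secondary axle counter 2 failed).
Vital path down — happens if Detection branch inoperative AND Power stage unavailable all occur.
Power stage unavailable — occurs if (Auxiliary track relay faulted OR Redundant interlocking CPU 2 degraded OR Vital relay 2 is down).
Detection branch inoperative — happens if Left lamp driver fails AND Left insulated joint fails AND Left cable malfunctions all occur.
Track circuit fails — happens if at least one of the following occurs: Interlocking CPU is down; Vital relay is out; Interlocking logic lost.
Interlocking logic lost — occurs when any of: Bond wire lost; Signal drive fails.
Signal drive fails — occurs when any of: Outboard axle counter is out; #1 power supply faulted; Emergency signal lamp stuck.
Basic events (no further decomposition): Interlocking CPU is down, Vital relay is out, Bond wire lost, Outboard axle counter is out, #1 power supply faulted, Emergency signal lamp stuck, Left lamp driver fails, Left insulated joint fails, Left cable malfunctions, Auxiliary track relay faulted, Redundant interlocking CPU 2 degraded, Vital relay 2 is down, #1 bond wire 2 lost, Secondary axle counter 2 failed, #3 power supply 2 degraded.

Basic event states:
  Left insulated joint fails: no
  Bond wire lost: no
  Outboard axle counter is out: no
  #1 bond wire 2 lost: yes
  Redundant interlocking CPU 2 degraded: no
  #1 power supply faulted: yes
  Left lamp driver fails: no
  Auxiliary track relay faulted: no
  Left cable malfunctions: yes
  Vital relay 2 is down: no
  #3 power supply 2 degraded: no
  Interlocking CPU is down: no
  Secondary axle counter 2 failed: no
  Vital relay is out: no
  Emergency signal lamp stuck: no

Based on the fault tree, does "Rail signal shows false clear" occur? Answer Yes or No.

Yes

Signal drive fails [OR]: Outboard axle counter is out=not, #1 power supply faulted=occurs, Emergency signal lamp stuck=not → at least one input occurs → occurs.
Interlocking logic lost [OR]: Bond wire lost=not, Signal drive fails=occurs → at least one input occurs → occurs.
Track circuit fails [OR]: Interlocking CPU is down=not, Vital relay is out=not, Interlocking logic lost=occurs → at least one input occurs → occurs.
Detection branch inoperative [AND]: Left lamp driver fails=not, Left insulated joint fails=not, Left cable malfunctions=occurs → not all inputs occur → does not occur.
Power stage unavailable [OR]: Auxiliary track relay faulted=not, Redundant interlocking CPU 2 degraded=not, Vital relay 2 is down=not → no input occurs → does not occur.
Vital path down [AND]: Detection branch inoperative=not, Power stage unavailable=not → not all inputs occur → does not occur.
Signal drive 2 lost [OR]: #1 bond wire 2 lost=occurs, Secondary axle counter 2 failed=not → at least one input occurs → occurs.
Interlocking logic 2 down [AND]: Vital path down=not, Signal drive 2 lost=occurs → not all inputs occur → does not occur.
Rail signal shows false clear [OR]: Track circuit fails=occurs, Interlocking logic 2 down=not, #3 power supply 2 degraded=not → at least one input occurs → occurs.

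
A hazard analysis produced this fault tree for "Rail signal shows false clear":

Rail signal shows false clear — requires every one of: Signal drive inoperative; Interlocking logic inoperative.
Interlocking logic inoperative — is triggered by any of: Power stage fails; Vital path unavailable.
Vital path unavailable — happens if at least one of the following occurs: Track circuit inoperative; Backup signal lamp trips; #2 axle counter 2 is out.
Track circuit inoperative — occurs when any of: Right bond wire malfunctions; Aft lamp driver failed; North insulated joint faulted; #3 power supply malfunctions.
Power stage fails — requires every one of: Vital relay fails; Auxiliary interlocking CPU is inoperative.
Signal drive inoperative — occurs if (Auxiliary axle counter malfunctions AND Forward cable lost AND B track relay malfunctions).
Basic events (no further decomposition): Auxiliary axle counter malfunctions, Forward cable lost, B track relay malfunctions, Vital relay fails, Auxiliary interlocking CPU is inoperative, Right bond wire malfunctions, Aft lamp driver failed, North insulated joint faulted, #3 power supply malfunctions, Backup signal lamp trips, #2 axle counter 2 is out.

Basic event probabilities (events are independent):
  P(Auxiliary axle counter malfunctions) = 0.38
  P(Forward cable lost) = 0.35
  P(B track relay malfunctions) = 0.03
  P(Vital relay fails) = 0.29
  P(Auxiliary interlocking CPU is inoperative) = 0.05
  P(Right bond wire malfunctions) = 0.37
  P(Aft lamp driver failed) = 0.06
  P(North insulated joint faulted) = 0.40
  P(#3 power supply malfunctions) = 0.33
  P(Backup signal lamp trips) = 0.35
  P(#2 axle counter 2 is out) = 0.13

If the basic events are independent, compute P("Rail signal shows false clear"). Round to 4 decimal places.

P(Signal drive inoperative) [AND] = 0.38 × 0.35 × 0.03 = 0.003990
P(Power stage fails) [AND] = 0.29 × 0.05 = 0.014500
P(Track circuit inoperative) [OR] = 1 − (1−0.37) × (1−0.06) × (1−0.40) × (1−0.33) = 0.761936
P(Vital path unavailable) [OR] = 1 − (1−0.761936) × (1−0.35) × (1−0.13) = 0.865375
P(Interlocking logic inoperative) [OR] = 1 − (1−0.014500) × (1−0.865375) = 0.867327
P(Rail signal shows false clear) [AND] = 0.003990 × 0.867327 = 0.003461
Rounded to 4 decimal places: P(Rail signal shows false clear) ≈ 0.0035.

0.0035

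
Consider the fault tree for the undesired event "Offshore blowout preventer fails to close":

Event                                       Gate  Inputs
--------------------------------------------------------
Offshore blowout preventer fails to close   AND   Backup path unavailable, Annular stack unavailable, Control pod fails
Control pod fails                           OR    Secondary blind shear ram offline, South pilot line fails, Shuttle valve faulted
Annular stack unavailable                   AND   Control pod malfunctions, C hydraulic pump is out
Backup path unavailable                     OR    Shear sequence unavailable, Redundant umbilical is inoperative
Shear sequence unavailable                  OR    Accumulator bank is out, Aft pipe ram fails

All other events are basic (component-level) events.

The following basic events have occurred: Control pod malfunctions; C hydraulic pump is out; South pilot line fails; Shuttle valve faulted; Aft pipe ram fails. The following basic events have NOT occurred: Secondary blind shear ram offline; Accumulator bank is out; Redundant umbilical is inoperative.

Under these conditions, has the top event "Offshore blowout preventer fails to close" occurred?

Yes

Shear sequence unavailable [OR]: Accumulator bank is out=not, Aft pipe ram fails=occurs → at least one input occurs → occurs.
Backup path unavailable [OR]: Shear sequence unavailable=occurs, Redundant umbilical is inoperative=not → at least one input occurs → occurs.
Annular stack unavailable [AND]: Control pod malfunctions=occurs, C hydraulic pump is out=occurs → all inputs occur → occurs.
Control pod fails [OR]: Secondary blind shear ram offline=not, South pilot line fails=occurs, Shuttle valve faulted=occurs → at least one input occurs → occurs.
Offshore blowout preventer fails to close [AND]: Backup path unavailable=occurs, Annular stack unavailable=occurs, Control pod fails=occurs → all inputs occur → occurs.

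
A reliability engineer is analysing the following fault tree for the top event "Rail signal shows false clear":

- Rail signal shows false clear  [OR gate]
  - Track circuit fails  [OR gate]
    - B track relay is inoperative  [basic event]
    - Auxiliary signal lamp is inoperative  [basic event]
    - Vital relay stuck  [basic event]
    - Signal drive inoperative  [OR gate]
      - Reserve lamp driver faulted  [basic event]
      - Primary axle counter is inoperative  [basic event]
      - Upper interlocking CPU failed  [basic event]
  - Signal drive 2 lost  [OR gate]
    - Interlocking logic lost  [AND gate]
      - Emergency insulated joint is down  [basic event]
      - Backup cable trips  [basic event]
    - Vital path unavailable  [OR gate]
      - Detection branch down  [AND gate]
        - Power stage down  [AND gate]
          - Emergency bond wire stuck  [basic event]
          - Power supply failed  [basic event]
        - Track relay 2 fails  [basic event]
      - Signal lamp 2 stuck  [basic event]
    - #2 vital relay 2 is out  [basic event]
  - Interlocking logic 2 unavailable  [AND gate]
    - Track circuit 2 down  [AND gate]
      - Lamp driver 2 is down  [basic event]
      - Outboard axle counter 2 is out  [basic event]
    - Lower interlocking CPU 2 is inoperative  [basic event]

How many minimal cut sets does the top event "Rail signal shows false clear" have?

Signal drive inoperative [OR]: union of children's cut sets → 3 cut set(s).
Track circuit fails [OR]: union of children's cut sets → 6 cut set(s).
Interlocking logic lost [AND]: one cut set from each child combined → 1 × 1 = 1 cut set(s).
Power stage down [AND]: one cut set from each child combined → 1 × 1 = 1 cut set(s).
Detection branch down [AND]: one cut set from each child combined → 1 × 1 = 1 cut set(s).
Vital path unavailable [OR]: union of children's cut sets → 2 cut set(s).
Signal drive 2 lost [OR]: union of children's cut sets → 4 cut set(s).
Track circuit 2 down [AND]: one cut set from each child combined → 1 × 1 = 1 cut set(s).
Interlocking logic 2 unavailable [AND]: one cut set from each child combined → 1 × 1 = 1 cut set(s).
Rail signal shows false clear [OR]: union of children's cut sets → 11 cut set(s).

11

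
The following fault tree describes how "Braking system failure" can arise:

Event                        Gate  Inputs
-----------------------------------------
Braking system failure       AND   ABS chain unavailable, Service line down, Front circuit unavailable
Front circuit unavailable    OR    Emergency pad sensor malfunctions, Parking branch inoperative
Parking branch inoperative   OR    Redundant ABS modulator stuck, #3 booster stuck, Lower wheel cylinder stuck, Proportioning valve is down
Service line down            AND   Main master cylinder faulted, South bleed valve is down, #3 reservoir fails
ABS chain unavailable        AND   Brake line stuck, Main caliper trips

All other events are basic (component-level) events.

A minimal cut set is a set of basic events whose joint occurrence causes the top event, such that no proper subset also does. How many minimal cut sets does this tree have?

ABS chain unavailable [AND]: one cut set from each child combined → 1 × 1 = 1 cut set(s).
Service line down [AND]: one cut set from each child combined → 1 × 1 × 1 = 1 cut set(s).
Parking branch inoperative [OR]: union of children's cut sets → 4 cut set(s).
Front circuit unavailable [OR]: union of children's cut sets → 5 cut set(s).
Braking system failure [AND]: one cut set from each child combined → 1 × 1 × 5 = 5 cut set(s).
Minimal cut sets: {#3 reservoir fails, Brake line stuck, Emergency pad sensor malfunctions, Main caliper trips, Main master cylinder faulted, South bleed valve is down}; {#3 reservoir fails, Brake line stuck, Main caliper trips, Main master cylinder faulted, Redundant ABS modulator stuck, South bleed valve is down}; {#3 booster stuck, #3 reservoir fails, Brake line stuck, Main caliper trips, Main master cylinder faulted, South bleed valve is down}; {#3 reservoir fails, Brake line stuck, Lower wheel cylinder stuck, Main caliper trips, Main master cylinder faulted, South bleed valve is down}; {#3 reservoir fails, Brake line stuck, Main caliper trips, Main master cylinder faulted, Proportioning valve is down, South bleed valve is down}.

5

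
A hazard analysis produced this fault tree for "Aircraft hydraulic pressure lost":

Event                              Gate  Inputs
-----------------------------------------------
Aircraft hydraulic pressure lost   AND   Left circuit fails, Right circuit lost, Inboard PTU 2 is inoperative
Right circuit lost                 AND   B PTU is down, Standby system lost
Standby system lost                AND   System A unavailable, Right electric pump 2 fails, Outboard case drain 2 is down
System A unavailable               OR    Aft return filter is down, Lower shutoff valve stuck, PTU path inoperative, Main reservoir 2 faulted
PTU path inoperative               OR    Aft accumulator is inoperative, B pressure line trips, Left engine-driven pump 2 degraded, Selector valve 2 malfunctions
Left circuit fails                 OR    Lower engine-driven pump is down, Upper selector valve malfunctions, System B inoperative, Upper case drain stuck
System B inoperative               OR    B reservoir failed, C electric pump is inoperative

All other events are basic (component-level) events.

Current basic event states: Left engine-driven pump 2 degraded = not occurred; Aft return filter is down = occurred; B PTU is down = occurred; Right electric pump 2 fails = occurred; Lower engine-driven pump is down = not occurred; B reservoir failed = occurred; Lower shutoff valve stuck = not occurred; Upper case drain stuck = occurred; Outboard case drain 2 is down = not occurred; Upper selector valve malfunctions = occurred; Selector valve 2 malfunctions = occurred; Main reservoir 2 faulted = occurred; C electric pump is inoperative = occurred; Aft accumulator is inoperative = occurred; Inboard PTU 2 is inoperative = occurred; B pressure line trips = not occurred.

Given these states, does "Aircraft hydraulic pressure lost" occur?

No

System B inoperative [OR]: B reservoir failed=occurs, C electric pump is inoperative=occurs → at least one input occurs → occurs.
Left circuit fails [OR]: Lower engine-driven pump is down=not, Upper selector valve malfunctions=occurs, System B inoperative=occurs, Upper case drain stuck=occurs → at least one input occurs → occurs.
PTU path inoperative [OR]: Aft accumulator is inoperative=occurs, B pressure line trips=not, Left engine-driven pump 2 degraded=not, Selector valve 2 malfunctions=occurs → at least one input occurs → occurs.
System A unavailable [OR]: Aft return filter is down=occurs, Lower shutoff valve stuck=not, PTU path inoperative=occurs, Main reservoir 2 faulted=occurs → at least one input occurs → occurs.
Standby system lost [AND]: System A unavailable=occurs, Right electric pump 2 fails=occurs, Outboard case drain 2 is down=not → not all inputs occur → does not occur.
Right circuit lost [AND]: B PTU is down=occurs, Standby system lost=not → not all inputs occur → does not occur.
Aircraft hydraulic pressure lost [AND]: Left circuit fails=occurs, Right circuit lost=not, Inboard PTU 2 is inoperative=occurs → not all inputs occur → does not occur.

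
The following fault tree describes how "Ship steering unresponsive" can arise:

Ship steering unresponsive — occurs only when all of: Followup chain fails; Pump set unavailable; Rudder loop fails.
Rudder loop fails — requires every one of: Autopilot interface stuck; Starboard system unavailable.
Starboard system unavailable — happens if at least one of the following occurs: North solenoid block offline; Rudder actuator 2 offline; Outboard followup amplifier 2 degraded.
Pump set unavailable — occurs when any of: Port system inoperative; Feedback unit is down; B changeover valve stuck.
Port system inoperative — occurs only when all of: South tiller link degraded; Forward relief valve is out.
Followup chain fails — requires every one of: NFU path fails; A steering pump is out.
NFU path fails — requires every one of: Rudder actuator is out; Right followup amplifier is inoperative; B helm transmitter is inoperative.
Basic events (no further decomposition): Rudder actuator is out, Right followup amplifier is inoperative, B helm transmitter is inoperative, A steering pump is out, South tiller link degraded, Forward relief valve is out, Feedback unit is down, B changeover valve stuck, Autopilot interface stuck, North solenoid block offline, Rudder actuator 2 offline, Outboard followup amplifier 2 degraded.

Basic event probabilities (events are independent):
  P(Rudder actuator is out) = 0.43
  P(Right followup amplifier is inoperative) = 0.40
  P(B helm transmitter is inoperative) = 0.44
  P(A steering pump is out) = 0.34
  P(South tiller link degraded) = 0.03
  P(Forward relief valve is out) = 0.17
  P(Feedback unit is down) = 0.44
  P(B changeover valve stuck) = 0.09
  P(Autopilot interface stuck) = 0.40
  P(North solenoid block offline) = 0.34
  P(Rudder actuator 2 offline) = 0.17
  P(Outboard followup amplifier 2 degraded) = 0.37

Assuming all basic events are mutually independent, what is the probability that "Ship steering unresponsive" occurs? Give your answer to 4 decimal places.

0.0033

P(NFU path fails) [AND] = 0.43 × 0.40 × 0.44 = 0.075680
P(Followup chain fails) [AND] = 0.075680 × 0.34 = 0.025731
P(Port system inoperative) [AND] = 0.03 × 0.17 = 0.005100
P(Pump set unavailable) [OR] = 1 − (1−0.005100) × (1−0.44) × (1−0.09) = 0.492999
P(Starboard system unavailable) [OR] = 1 − (1−0.34) × (1−0.17) × (1−0.37) = 0.654886
P(Rudder loop fails) [AND] = 0.40 × 0.654886 = 0.261954
P(Ship steering unresponsive) [AND] = 0.025731 × 0.492999 × 0.261954 = 0.003323
Rounded to 4 decimal places: P(Ship steering unresponsive) ≈ 0.0033.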